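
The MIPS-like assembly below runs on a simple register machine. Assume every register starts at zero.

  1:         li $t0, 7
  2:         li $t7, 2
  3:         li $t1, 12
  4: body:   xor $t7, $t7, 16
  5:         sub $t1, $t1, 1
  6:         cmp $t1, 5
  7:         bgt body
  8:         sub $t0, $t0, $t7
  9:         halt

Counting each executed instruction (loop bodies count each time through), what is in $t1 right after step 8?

11

after li $t0, 7: $t0=7
after li $t7, 2: $t7=2
after li $t1, 12: $t1=12
after xor $t7, $t7, 16: $t7=2^16=18
after sub $t1, $t1, 1: $t1=12-1=11
cmp $t1, 5  (cmp 11,5)
bgt body: taken
after xor $t7, $t7, 16: $t7=18^16=2
After step 8: $t1 = 11.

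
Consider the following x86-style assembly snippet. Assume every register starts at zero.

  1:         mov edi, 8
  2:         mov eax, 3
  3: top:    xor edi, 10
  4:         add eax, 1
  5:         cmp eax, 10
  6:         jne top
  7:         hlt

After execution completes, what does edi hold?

mov edi, 8 → edi=8
mov eax, 3 → eax=3
xor edi, 10 → edi=8^10=2
add eax, 1 → eax=3+1=4
cmp eax, 10  (cmp 4,10)
jne top: taken
xor edi, 10 → edi=2^10=8
add eax, 1 → eax=4+1=5
cmp eax, 10  (cmp 5,10)
jne top: taken
xor edi, 10 → edi=8^10=2
add eax, 1 → eax=5+1=6
cmp eax, 10  (cmp 6,10)
jne top: taken
xor edi, 10 → edi=2^10=8
add eax, 1 → eax=6+1=7
cmp eax, 10  (cmp 7,10)
jne top: taken
xor edi, 10 → edi=8^10=2
add eax, 1 → eax=7+1=8
cmp eax, 10  (cmp 8,10)
jne top: taken
xor edi, 10 → edi=2^10=8
add eax, 1 → eax=8+1=9
cmp eax, 10  (cmp 9,10)
jne top: taken
xor edi, 10 → edi=8^10=2
add eax, 1 → eax=9+1=10
cmp eax, 10  (cmp 10,10)
jne top: not taken
halt.

2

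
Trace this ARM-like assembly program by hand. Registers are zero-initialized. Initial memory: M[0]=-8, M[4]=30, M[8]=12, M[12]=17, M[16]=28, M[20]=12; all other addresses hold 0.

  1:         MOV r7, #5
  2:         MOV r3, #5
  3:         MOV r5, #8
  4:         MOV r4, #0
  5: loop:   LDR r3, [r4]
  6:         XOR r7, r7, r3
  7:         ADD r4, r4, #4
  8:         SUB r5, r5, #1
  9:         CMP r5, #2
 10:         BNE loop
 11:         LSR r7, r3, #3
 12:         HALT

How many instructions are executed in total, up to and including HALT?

42

r7=5
r3=5
r5=8
r4=0
r3=M[0]=-8
r7=5^(-8)=-3
r4=0+4=4
r5=8-1=7
CMP r5, #2  (cmp 7,2)
BNE loop: taken
r3=M[4]=30
r7=(-3)^30=-29
r4=4+4=8
r5=7-1=6
CMP r5, #2  (cmp 6,2)
BNE loop: taken
r3=M[8]=12
r7=(-29)^12=-17
r4=8+4=12
r5=6-1=5
CMP r5, #2  (cmp 5,2)
BNE loop: taken
r3=M[12]=17
r7=(-17)^17=-2
r4=12+4=16
r5=5-1=4
CMP r5, #2  (cmp 4,2)
BNE loop: taken
r3=M[16]=28
r7=(-2)^28=-30
r4=16+4=20
r5=4-1=3
CMP r5, #2  (cmp 3,2)
BNE loop: taken
r3=M[20]=12
r7=(-30)^12=-18
r4=20+4=24
r5=3-1=2
CMP r5, #2  (cmp 2,2)
BNE loop: not taken
r7=12>>3=1
halt.
Total executed instructions: 42.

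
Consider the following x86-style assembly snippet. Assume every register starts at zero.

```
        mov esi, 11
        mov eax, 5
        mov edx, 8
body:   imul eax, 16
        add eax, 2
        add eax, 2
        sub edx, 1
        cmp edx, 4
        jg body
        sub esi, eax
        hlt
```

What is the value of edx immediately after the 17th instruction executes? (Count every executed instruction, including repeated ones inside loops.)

6

after mov esi, 11: esi=11
after mov eax, 5: eax=5
after mov edx, 8: edx=8
after imul eax, 16: eax=5*16=80
after add eax, 2: eax=80+2=82
after add eax, 2: eax=82+2=84
after sub edx, 1: edx=8-1=7
cmp edx, 4  (cmp 7,4)
jg body: taken
after imul eax, 16: eax=84*16=1344
after add eax, 2: eax=1344+2=1346
after add eax, 2: eax=1346+2=1348
after sub edx, 1: edx=7-1=6
cmp edx, 4  (cmp 6,4)
jg body: taken
after imul eax, 16: eax=1348*16=21568
after add eax, 2: eax=21568+2=21570
After step 17: edx = 6.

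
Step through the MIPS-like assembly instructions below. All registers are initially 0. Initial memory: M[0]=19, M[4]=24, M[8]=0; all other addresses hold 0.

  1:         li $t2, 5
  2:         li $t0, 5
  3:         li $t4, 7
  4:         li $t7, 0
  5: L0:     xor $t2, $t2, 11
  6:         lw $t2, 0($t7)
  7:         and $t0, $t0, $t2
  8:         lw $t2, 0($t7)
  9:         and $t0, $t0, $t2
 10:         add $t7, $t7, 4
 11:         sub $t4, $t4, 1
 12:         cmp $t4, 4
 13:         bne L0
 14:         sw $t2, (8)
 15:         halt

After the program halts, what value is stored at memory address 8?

$t2=5
$t0=5
$t4=7
$t7=0
$t2=5^11=14
$t2=M[0]=19
$t0=5&19=1
$t2=M[0]=19
$t0=1&19=1
$t7=0+4=4
$t4=7-1=6
cmp $t4, 4  (cmp 6,4)
bne L0: taken
$t2=19^11=24
$t2=M[4]=24
$t0=1&24=0
$t2=M[4]=24
$t0=0&24=0
$t7=4+4=8
$t4=6-1=5
cmp $t4, 4  (cmp 5,4)
bne L0: taken
$t2=24^11=19
$t2=M[8]=0
$t0=0&0=0
$t2=M[8]=0
$t0=0&0=0
$t7=8+4=12
$t4=5-1=4
cmp $t4, 4  (cmp 4,4)
bne L0: not taken
sw $t2, (8) → M[8]=0
halt.

0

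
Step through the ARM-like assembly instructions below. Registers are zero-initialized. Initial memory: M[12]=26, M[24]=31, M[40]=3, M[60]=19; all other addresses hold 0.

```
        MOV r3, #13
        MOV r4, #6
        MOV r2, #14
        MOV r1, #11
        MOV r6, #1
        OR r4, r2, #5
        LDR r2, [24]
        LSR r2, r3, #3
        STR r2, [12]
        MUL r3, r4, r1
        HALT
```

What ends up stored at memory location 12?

MOV r3, #13 → r3=13
MOV r4, #6 → r4=6
MOV r2, #14 → r2=14
MOV r1, #11 → r1=11
MOV r6, #1 → r6=1
OR r4, r2, #5 → r4=14|5=15
LDR r2, [24] → r2=M[24]=31
LSR r2, r3, #3 → r2=13>>3=1
STR r2, [12] → M[12]=1
MUL r3, r4, r1 → r3=15*11=165
halt.

1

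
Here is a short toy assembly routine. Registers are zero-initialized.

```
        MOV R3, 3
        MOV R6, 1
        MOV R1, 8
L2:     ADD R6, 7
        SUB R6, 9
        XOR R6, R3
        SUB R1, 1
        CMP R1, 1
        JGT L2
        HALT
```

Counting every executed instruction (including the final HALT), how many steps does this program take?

MOV R3, 3 → R3=3
MOV R6, 1 → R6=1
MOV R1, 8 → R1=8
ADD R6, 7 → R6=1+7=8
SUB R6, 9 → R6=8-9=-1
XOR R6, R3 → R6=(-1)^3=-4
SUB R1, 1 → R1=8-1=7
CMP R1, 1  (cmp 7,1)
JGT L2: taken
ADD R6, 7 → R6=(-4)+7=3
SUB R6, 9 → R6=3-9=-6
XOR R6, R3 → R6=(-6)^3=-7
SUB R1, 1 → R1=7-1=6
CMP R1, 1  (cmp 6,1)
JGT L2: taken
ADD R6, 7 → R6=(-7)+7=0
SUB R6, 9 → R6=0-9=-9
XOR R6, R3 → R6=(-9)^3=-12
SUB R1, 1 → R1=6-1=5
CMP R1, 1  (cmp 5,1)
JGT L2: taken
ADD R6, 7 → R6=(-12)+7=-5
SUB R6, 9 → R6=(-5)-9=-14
XOR R6, R3 → R6=(-14)^3=-15
SUB R1, 1 → R1=5-1=4
CMP R1, 1  (cmp 4,1)
JGT L2: taken
ADD R6, 7 → R6=(-15)+7=-8
SUB R6, 9 → R6=(-8)-9=-17
XOR R6, R3 → R6=(-17)^3=-20
SUB R1, 1 → R1=4-1=3
CMP R1, 1  (cmp 3,1)
JGT L2: taken
ADD R6, 7 → R6=(-20)+7=-13
SUB R6, 9 → R6=(-13)-9=-22
XOR R6, R3 → R6=(-22)^3=-23
SUB R1, 1 → R1=3-1=2
CMP R1, 1  (cmp 2,1)
JGT L2: taken
ADD R6, 7 → R6=(-23)+7=-16
SUB R6, 9 → R6=(-16)-9=-25
XOR R6, R3 → R6=(-25)^3=-28
SUB R1, 1 → R1=2-1=1
CMP R1, 1  (cmp 1,1)
JGT L2: not taken
halt.
Total executed instructions: 46.

46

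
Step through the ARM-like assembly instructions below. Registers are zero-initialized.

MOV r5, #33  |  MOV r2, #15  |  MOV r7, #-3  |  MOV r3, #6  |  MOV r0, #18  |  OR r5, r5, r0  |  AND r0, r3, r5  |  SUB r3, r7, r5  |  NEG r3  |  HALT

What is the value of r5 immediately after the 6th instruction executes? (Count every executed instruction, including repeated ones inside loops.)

51

MOV r5, #33 → r5=33
MOV r2, #15 → r2=15
MOV r7, #-3 → r7=-3
MOV r3, #6 → r3=6
MOV r0, #18 → r0=18
OR r5, r5, r0 → r5=33|18=51
After step 6: r5 = 51.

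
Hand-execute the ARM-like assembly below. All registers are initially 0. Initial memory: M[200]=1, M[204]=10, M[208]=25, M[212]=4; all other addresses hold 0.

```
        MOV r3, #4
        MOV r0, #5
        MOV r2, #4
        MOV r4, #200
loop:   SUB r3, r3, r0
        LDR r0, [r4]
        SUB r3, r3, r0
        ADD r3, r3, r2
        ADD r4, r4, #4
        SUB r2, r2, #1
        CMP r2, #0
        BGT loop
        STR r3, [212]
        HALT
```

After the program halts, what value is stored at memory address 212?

-67

r3=4
r0=5
r2=4
r4=200
r3=4-5=-1
r0=M[200]=1
r3=(-1)-1=-2
r3=(-2)+4=2
r4=200+4=204
r2=4-1=3
CMP r2, #0  (cmp 3,0)
BGT loop: taken
r3=2-1=1
r0=M[204]=10
r3=1-10=-9
r3=(-9)+3=-6
r4=204+4=208
r2=3-1=2
CMP r2, #0  (cmp 2,0)
BGT loop: taken
r3=(-6)-10=-16
r0=M[208]=25
r3=(-16)-25=-41
r3=(-41)+2=-39
r4=208+4=212
r2=2-1=1
CMP r2, #0  (cmp 1,0)
BGT loop: taken
r3=(-39)-25=-64
r0=M[212]=4
r3=(-64)-4=-68
r3=(-68)+1=-67
r4=212+4=216
r2=1-1=0
CMP r2, #0  (cmp 0,0)
BGT loop: not taken
STR r3, [212] → M[212]=-67
halt.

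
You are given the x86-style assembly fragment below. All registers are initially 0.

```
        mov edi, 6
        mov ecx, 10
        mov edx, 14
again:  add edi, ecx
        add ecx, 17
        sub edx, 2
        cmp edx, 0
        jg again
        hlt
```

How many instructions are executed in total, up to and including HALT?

edi=6
ecx=10
edx=14
edi=6+10=16
ecx=10+17=27
edx=14-2=12
cmp edx, 0  (cmp 12,0)
jg again: taken
edi=16+27=43
ecx=27+17=44
edx=12-2=10
cmp edx, 0  (cmp 10,0)
jg again: taken
edi=43+44=87
ecx=44+17=61
edx=10-2=8
cmp edx, 0  (cmp 8,0)
jg again: taken
edi=87+61=148
ecx=61+17=78
edx=8-2=6
cmp edx, 0  (cmp 6,0)
jg again: taken
edi=148+78=226
ecx=78+17=95
edx=6-2=4
cmp edx, 0  (cmp 4,0)
jg again: taken
edi=226+95=321
ecx=95+17=112
edx=4-2=2
cmp edx, 0  (cmp 2,0)
jg again: taken
edi=321+112=433
ecx=112+17=129
edx=2-2=0
cmp edx, 0  (cmp 0,0)
jg again: not taken
halt.
Total executed instructions: 39.

39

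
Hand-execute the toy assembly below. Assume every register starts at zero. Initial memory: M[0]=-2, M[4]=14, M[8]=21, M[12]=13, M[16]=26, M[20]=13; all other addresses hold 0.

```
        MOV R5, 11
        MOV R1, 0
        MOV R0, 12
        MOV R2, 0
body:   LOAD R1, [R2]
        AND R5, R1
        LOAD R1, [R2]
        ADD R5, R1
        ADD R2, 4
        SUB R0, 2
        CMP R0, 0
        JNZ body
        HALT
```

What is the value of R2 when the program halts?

24

R5=11
R1=0
R0=12
R2=0
R1=M[0]=-2
R5=11&(-2)=10
R1=M[0]=-2
R5=10+(-2)=8
R2=0+4=4
R0=12-2=10
CMP R0, 0  (cmp 10,0)
JNZ body: taken
R1=M[4]=14
R5=8&14=8
R1=M[4]=14
R5=8+14=22
R2=4+4=8
R0=10-2=8
CMP R0, 0  (cmp 8,0)
JNZ body: taken
R1=M[8]=21
R5=22&21=20
R1=M[8]=21
R5=20+21=41
R2=8+4=12
R0=8-2=6
CMP R0, 0  (cmp 6,0)
JNZ body: taken
R1=M[12]=13
R5=41&13=9
R1=M[12]=13
R5=9+13=22
R2=12+4=16
R0=6-2=4
CMP R0, 0  (cmp 4,0)
JNZ body: taken
R1=M[16]=26
R5=22&26=18
R1=M[16]=26
R5=18+26=44
R2=16+4=20
R0=4-2=2
CMP R0, 0  (cmp 2,0)
JNZ body: taken
R1=M[20]=13
R5=44&13=12
R1=M[20]=13
R5=12+13=25
R2=20+4=24
R0=2-2=0
CMP R0, 0  (cmp 0,0)
JNZ body: not taken
halt.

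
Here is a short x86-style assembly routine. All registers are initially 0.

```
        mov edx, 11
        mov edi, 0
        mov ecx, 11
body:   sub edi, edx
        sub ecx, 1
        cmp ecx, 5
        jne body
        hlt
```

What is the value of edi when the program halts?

after mov edx, 11: edx=11
after mov edi, 0: edi=0
after mov ecx, 11: ecx=11
after sub edi, edx: edi=0-11=-11
after sub ecx, 1: ecx=11-1=10
cmp ecx, 5  (cmp 10,5)
jne body: taken
after sub edi, edx: edi=(-11)-11=-22
after sub ecx, 1: ecx=10-1=9
cmp ecx, 5  (cmp 9,5)
jne body: taken
after sub edi, edx: edi=(-22)-11=-33
after sub ecx, 1: ecx=9-1=8
cmp ecx, 5  (cmp 8,5)
jne body: taken
after sub edi, edx: edi=(-33)-11=-44
after sub ecx, 1: ecx=8-1=7
cmp ecx, 5  (cmp 7,5)
jne body: taken
after sub edi, edx: edi=(-44)-11=-55
after sub ecx, 1: ecx=7-1=6
cmp ecx, 5  (cmp 6,5)
jne body: taken
after sub edi, edx: edi=(-55)-11=-66
after sub ecx, 1: ecx=6-1=5
cmp ecx, 5  (cmp 5,5)
jne body: not taken
halt.

-66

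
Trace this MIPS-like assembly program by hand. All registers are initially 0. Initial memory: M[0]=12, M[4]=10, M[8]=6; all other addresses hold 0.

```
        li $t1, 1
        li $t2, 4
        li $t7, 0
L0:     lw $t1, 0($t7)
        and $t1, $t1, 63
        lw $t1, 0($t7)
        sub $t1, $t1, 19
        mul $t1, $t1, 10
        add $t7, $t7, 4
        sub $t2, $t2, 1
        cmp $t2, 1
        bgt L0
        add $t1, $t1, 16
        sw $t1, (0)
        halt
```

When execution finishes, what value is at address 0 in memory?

-114

after li $t1, 1: $t1=1
after li $t2, 4: $t2=4
after li $t7, 0: $t7=0
after lw $t1, 0($t7): $t1=M[0]=12
after and $t1, $t1, 63: $t1=12&63=12
after lw $t1, 0($t7): $t1=M[0]=12
after sub $t1, $t1, 19: $t1=12-19=-7
after mul $t1, $t1, 10: $t1=(-7)*10=-70
after add $t7, $t7, 4: $t7=0+4=4
after sub $t2, $t2, 1: $t2=4-1=3
cmp $t2, 1  (cmp 3,1)
bgt L0: taken
after lw $t1, 0($t7): $t1=M[4]=10
after and $t1, $t1, 63: $t1=10&63=10
after lw $t1, 0($t7): $t1=M[4]=10
after sub $t1, $t1, 19: $t1=10-19=-9
after mul $t1, $t1, 10: $t1=(-9)*10=-90
after add $t7, $t7, 4: $t7=4+4=8
after sub $t2, $t2, 1: $t2=3-1=2
cmp $t2, 1  (cmp 2,1)
bgt L0: taken
after lw $t1, 0($t7): $t1=M[8]=6
after and $t1, $t1, 63: $t1=6&63=6
after lw $t1, 0($t7): $t1=M[8]=6
after sub $t1, $t1, 19: $t1=6-19=-13
after mul $t1, $t1, 10: $t1=(-13)*10=-130
after add $t7, $t7, 4: $t7=8+4=12
after sub $t2, $t2, 1: $t2=2-1=1
cmp $t2, 1  (cmp 1,1)
bgt L0: not taken
after add $t1, $t1, 16: $t1=(-130)+16=-114
sw $t1, (0) → M[0]=-114
halt.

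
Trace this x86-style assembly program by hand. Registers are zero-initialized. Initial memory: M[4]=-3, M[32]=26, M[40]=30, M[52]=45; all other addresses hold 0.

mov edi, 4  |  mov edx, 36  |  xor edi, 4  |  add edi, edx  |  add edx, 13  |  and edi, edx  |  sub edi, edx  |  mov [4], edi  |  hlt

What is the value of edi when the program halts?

-17

edi=4
edx=36
edi=4^4=0
edi=0+36=36
edx=36+13=49
edi=36&49=32
edi=32-49=-17
mov [4], edi → M[4]=-17
halt.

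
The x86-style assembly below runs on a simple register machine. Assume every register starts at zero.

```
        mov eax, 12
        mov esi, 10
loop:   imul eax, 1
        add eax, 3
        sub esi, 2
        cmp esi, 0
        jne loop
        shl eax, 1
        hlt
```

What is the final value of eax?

54

eax=12
esi=10
eax=12*1=12
eax=12+3=15
esi=10-2=8
cmp esi, 0  (cmp 8,0)
jne loop: taken
eax=15*1=15
eax=15+3=18
esi=8-2=6
cmp esi, 0  (cmp 6,0)
jne loop: taken
eax=18*1=18
eax=18+3=21
esi=6-2=4
cmp esi, 0  (cmp 4,0)
jne loop: taken
eax=21*1=21
eax=21+3=24
esi=4-2=2
cmp esi, 0  (cmp 2,0)
jne loop: taken
eax=24*1=24
eax=24+3=27
esi=2-2=0
cmp esi, 0  (cmp 0,0)
jne loop: not taken
eax=27<<1=54
halt.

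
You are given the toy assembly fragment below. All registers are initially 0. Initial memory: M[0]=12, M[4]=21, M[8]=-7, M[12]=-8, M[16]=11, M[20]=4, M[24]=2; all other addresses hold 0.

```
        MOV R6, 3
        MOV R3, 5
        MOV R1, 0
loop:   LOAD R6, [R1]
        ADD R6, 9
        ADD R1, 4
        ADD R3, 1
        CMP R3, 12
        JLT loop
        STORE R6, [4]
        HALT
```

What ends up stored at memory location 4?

R6=3
R3=5
R1=0
R6=M[0]=12
R6=12+9=21
R1=0+4=4
R3=5+1=6
CMP R3, 12  (cmp 6,12)
JLT loop: taken
R6=M[4]=21
R6=21+9=30
R1=4+4=8
R3=6+1=7
CMP R3, 12  (cmp 7,12)
JLT loop: taken
R6=M[8]=-7
R6=(-7)+9=2
R1=8+4=12
R3=7+1=8
CMP R3, 12  (cmp 8,12)
JLT loop: taken
R6=M[12]=-8
R6=(-8)+9=1
R1=12+4=16
R3=8+1=9
CMP R3, 12  (cmp 9,12)
JLT loop: taken
R6=M[16]=11
R6=11+9=20
R1=16+4=20
R3=9+1=10
CMP R3, 12  (cmp 10,12)
JLT loop: taken
R6=M[20]=4
R6=4+9=13
R1=20+4=24
R3=10+1=11
CMP R3, 12  (cmp 11,12)
JLT loop: taken
R6=M[24]=2
R6=2+9=11
R1=24+4=28
R3=11+1=12
CMP R3, 12  (cmp 12,12)
JLT loop: not taken
STORE R6, [4] → M[4]=11
halt.

11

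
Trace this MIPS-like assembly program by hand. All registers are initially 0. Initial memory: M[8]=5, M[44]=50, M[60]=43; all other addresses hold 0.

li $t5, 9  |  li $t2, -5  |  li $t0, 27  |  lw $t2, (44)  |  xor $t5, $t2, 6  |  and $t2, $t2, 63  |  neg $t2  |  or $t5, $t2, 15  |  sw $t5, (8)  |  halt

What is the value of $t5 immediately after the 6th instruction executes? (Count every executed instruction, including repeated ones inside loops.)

52

li $t5, 9 → $t5=9
li $t2, -5 → $t2=-5
li $t0, 27 → $t0=27
lw $t2, (44) → $t2=M[44]=50
xor $t5, $t2, 6 → $t5=50^6=52
and $t2, $t2, 63 → $t2=50&63=50
After step 6: $t5 = 52.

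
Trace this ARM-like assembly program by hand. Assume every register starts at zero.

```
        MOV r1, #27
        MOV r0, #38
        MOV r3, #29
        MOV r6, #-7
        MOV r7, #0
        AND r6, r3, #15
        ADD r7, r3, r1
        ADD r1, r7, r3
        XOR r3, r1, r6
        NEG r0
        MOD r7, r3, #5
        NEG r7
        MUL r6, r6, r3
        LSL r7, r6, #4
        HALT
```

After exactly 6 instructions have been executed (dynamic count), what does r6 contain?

13

MOV r1, #27 → r1=27
MOV r0, #38 → r0=38
MOV r3, #29 → r3=29
MOV r6, #-7 → r6=-7
MOV r7, #0 → r7=0
AND r6, r3, #15 → r6=29&15=13
After step 6: r6 = 13.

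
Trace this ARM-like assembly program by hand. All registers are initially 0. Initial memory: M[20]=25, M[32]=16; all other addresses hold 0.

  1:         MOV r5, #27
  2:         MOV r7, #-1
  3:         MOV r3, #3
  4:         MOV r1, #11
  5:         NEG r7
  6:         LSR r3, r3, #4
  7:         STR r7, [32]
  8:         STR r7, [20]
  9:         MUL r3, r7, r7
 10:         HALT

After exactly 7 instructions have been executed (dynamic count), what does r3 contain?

MOV r5, #27 → r5=27
MOV r7, #-1 → r7=-1
MOV r3, #3 → r3=3
MOV r1, #11 → r1=11
NEG r7 → r7=-(-1)=1
LSR r3, r3, #4 → r3=3>>4=0
STR r7, [32] → M[32]=1
After step 7: r3 = 0.

0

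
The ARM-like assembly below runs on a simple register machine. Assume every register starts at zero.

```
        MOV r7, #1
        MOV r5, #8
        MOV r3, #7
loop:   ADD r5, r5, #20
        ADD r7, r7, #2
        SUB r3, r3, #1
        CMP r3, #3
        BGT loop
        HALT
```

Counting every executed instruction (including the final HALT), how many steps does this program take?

r7=1
r5=8
r3=7
r5=8+20=28
r7=1+2=3
r3=7-1=6
CMP r3, #3  (cmp 6,3)
BGT loop: taken
r5=28+20=48
r7=3+2=5
r3=6-1=5
CMP r3, #3  (cmp 5,3)
BGT loop: taken
r5=48+20=68
r7=5+2=7
r3=5-1=4
CMP r3, #3  (cmp 4,3)
BGT loop: taken
r5=68+20=88
r7=7+2=9
r3=4-1=3
CMP r3, #3  (cmp 3,3)
BGT loop: not taken
halt.
Total executed instructions: 24.

24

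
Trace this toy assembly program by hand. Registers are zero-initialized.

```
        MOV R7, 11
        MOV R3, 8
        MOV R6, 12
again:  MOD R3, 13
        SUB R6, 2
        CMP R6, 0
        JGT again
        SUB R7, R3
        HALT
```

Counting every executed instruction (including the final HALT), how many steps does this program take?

after MOV R7, 11: R7=11
after MOV R3, 8: R3=8
after MOV R6, 12: R6=12
after MOD R3, 13: R3=8%13=8
after SUB R6, 2: R6=12-2=10
CMP R6, 0  (cmp 10,0)
JGT again: taken
after MOD R3, 13: R3=8%13=8
after SUB R6, 2: R6=10-2=8
CMP R6, 0  (cmp 8,0)
JGT again: taken
after MOD R3, 13: R3=8%13=8
after SUB R6, 2: R6=8-2=6
CMP R6, 0  (cmp 6,0)
JGT again: taken
after MOD R3, 13: R3=8%13=8
after SUB R6, 2: R6=6-2=4
CMP R6, 0  (cmp 4,0)
JGT again: taken
after MOD R3, 13: R3=8%13=8
after SUB R6, 2: R6=4-2=2
CMP R6, 0  (cmp 2,0)
JGT again: taken
after MOD R3, 13: R3=8%13=8
after SUB R6, 2: R6=2-2=0
CMP R6, 0  (cmp 0,0)
JGT again: not taken
after SUB R7, R3: R7=11-8=3
halt.
Total executed instructions: 29.

29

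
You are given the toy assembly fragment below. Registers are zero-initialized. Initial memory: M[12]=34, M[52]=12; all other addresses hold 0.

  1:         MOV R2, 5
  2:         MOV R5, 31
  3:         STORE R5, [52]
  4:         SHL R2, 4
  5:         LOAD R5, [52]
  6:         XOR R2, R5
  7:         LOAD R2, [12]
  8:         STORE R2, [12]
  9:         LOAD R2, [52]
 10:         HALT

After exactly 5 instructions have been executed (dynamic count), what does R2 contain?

80

R2=5
R5=31
STORE R5, [52] → M[52]=31
R2=5<<4=80
R5=M[52]=31
After step 5: R2 = 80.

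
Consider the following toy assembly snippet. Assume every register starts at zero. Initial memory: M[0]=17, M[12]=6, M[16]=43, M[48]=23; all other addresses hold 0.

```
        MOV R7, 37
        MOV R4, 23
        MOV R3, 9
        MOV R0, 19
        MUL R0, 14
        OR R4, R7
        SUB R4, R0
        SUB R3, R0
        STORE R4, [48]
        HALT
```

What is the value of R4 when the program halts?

-211

after MOV R7, 37: R7=37
after MOV R4, 23: R4=23
after MOV R3, 9: R3=9
after MOV R0, 19: R0=19
after MUL R0, 14: R0=19*14=266
after OR R4, R7: R4=23|37=55
after SUB R4, R0: R4=55-266=-211
after SUB R3, R0: R3=9-266=-257
STORE R4, [48] → M[48]=-211
halt.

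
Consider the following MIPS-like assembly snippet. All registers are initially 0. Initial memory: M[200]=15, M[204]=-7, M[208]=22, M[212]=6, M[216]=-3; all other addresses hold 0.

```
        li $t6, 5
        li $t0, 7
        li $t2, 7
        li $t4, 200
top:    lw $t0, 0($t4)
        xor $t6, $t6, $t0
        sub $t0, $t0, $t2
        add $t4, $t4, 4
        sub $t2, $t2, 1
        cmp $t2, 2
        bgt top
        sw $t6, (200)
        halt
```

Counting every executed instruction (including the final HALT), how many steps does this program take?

li $t6, 5 → $t6=5
li $t0, 7 → $t0=7
li $t2, 7 → $t2=7
li $t4, 200 → $t4=200
lw $t0, 0($t4) → $t0=M[200]=15
xor $t6, $t6, $t0 → $t6=5^15=10
sub $t0, $t0, $t2 → $t0=15-7=8
add $t4, $t4, 4 → $t4=200+4=204
sub $t2, $t2, 1 → $t2=7-1=6
cmp $t2, 2  (cmp 6,2)
bgt top: taken
lw $t0, 0($t4) → $t0=M[204]=-7
xor $t6, $t6, $t0 → $t6=10^(-7)=-13
sub $t0, $t0, $t2 → $t0=(-7)-6=-13
add $t4, $t4, 4 → $t4=204+4=208
sub $t2, $t2, 1 → $t2=6-1=5
cmp $t2, 2  (cmp 5,2)
bgt top: taken
lw $t0, 0($t4) → $t0=M[208]=22
xor $t6, $t6, $t0 → $t6=(-13)^22=-27
sub $t0, $t0, $t2 → $t0=22-5=17
add $t4, $t4, 4 → $t4=208+4=212
sub $t2, $t2, 1 → $t2=5-1=4
cmp $t2, 2  (cmp 4,2)
bgt top: taken
lw $t0, 0($t4) → $t0=M[212]=6
xor $t6, $t6, $t0 → $t6=(-27)^6=-29
sub $t0, $t0, $t2 → $t0=6-4=2
add $t4, $t4, 4 → $t4=212+4=216
sub $t2, $t2, 1 → $t2=4-1=3
cmp $t2, 2  (cmp 3,2)
bgt top: taken
lw $t0, 0($t4) → $t0=M[216]=-3
xor $t6, $t6, $t0 → $t6=(-29)^(-3)=30
sub $t0, $t0, $t2 → $t0=(-3)-3=-6
add $t4, $t4, 4 → $t4=216+4=220
sub $t2, $t2, 1 → $t2=3-1=2
cmp $t2, 2  (cmp 2,2)
bgt top: not taken
sw $t6, (200) → M[200]=30
halt.
Total executed instructions: 41.

41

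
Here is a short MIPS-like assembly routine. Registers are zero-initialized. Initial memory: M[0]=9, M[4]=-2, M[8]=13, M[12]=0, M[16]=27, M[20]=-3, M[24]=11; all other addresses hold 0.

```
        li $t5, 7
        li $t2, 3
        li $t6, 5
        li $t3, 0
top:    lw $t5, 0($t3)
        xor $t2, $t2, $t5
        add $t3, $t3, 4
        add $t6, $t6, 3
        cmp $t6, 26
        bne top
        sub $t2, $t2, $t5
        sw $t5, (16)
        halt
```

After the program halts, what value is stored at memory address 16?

after li $t5, 7: $t5=7
after li $t2, 3: $t2=3
after li $t6, 5: $t6=5
after li $t3, 0: $t3=0
after lw $t5, 0($t3): $t5=M[0]=9
after xor $t2, $t2, $t5: $t2=3^9=10
after add $t3, $t3, 4: $t3=0+4=4
after add $t6, $t6, 3: $t6=5+3=8
cmp $t6, 26  (cmp 8,26)
bne top: taken
after lw $t5, 0($t3): $t5=M[4]=-2
after xor $t2, $t2, $t5: $t2=10^(-2)=-12
after add $t3, $t3, 4: $t3=4+4=8
after add $t6, $t6, 3: $t6=8+3=11
cmp $t6, 26  (cmp 11,26)
bne top: taken
after lw $t5, 0($t3): $t5=M[8]=13
after xor $t2, $t2, $t5: $t2=(-12)^13=-7
after add $t3, $t3, 4: $t3=8+4=12
after add $t6, $t6, 3: $t6=11+3=14
cmp $t6, 26  (cmp 14,26)
bne top: taken
after lw $t5, 0($t3): $t5=M[12]=0
after xor $t2, $t2, $t5: $t2=(-7)^0=-7
after add $t3, $t3, 4: $t3=12+4=16
after add $t6, $t6, 3: $t6=14+3=17
cmp $t6, 26  (cmp 17,26)
bne top: taken
after lw $t5, 0($t3): $t5=M[16]=27
after xor $t2, $t2, $t5: $t2=(-7)^27=-30
after add $t3, $t3, 4: $t3=16+4=20
after add $t6, $t6, 3: $t6=17+3=20
cmp $t6, 26  (cmp 20,26)
bne top: taken
after lw $t5, 0($t3): $t5=M[20]=-3
after xor $t2, $t2, $t5: $t2=(-30)^(-3)=31
after add $t3, $t3, 4: $t3=20+4=24
after add $t6, $t6, 3: $t6=20+3=23
cmp $t6, 26  (cmp 23,26)
bne top: taken
after lw $t5, 0($t3): $t5=M[24]=11
after xor $t2, $t2, $t5: $t2=31^11=20
after add $t3, $t3, 4: $t3=24+4=28
after add $t6, $t6, 3: $t6=23+3=26
cmp $t6, 26  (cmp 26,26)
bne top: not taken
after sub $t2, $t2, $t5: $t2=20-11=9
sw $t5, (16) → M[16]=11
halt.

11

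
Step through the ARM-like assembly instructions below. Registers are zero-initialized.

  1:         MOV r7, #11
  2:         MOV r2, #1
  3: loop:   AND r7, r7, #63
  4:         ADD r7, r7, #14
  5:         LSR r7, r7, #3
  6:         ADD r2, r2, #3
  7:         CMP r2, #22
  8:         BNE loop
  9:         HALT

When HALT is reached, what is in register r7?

2

r7=11
r2=1
r7=11&63=11
r7=11+14=25
r7=25>>3=3
r2=1+3=4
CMP r2, #22  (cmp 4,22)
BNE loop: taken
r7=3&63=3
r7=3+14=17
r7=17>>3=2
r2=4+3=7
CMP r2, #22  (cmp 7,22)
BNE loop: taken
r7=2&63=2
r7=2+14=16
r7=16>>3=2
r2=7+3=10
CMP r2, #22  (cmp 10,22)
BNE loop: taken
r7=2&63=2
r7=2+14=16
r7=16>>3=2
r2=10+3=13
CMP r2, #22  (cmp 13,22)
BNE loop: taken
r7=2&63=2
r7=2+14=16
r7=16>>3=2
r2=13+3=16
CMP r2, #22  (cmp 16,22)
BNE loop: taken
r7=2&63=2
r7=2+14=16
r7=16>>3=2
r2=16+3=19
CMP r2, #22  (cmp 19,22)
BNE loop: taken
r7=2&63=2
r7=2+14=16
r7=16>>3=2
r2=19+3=22
CMP r2, #22  (cmp 22,22)
BNE loop: not taken
halt.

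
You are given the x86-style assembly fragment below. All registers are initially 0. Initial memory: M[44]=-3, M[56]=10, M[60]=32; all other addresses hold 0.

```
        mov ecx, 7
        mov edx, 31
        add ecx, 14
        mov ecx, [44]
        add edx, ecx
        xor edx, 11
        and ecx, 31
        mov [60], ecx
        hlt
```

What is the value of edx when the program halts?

after mov ecx, 7: ecx=7
after mov edx, 31: edx=31
after add ecx, 14: ecx=7+14=21
after mov ecx, [44]: ecx=M[44]=-3
after add edx, ecx: edx=31+(-3)=28
after xor edx, 11: edx=28^11=23
after and ecx, 31: ecx=(-3)&31=29
mov [60], ecx → M[60]=29
halt.

23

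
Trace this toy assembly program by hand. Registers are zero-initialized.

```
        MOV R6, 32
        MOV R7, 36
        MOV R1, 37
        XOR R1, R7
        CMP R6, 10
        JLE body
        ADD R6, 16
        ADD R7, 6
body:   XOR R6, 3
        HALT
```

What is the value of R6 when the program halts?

51

R6=32
R7=36
R1=37
R1=37^36=1
CMP R6, 10  (cmp 32,10)
JLE body: not taken
R6=32+16=48
R7=36+6=42
R6=48^3=51
halt.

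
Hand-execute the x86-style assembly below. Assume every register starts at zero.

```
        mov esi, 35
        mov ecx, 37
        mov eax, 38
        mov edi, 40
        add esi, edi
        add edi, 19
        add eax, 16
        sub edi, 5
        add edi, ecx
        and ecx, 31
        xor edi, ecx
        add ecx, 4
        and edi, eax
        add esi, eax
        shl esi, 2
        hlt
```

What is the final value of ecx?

esi=35
ecx=37
eax=38
edi=40
esi=35+40=75
edi=40+19=59
eax=38+16=54
edi=59-5=54
edi=54+37=91
ecx=37&31=5
edi=91^5=94
ecx=5+4=9
edi=94&54=22
esi=75+54=129
esi=129<<2=516
halt.

9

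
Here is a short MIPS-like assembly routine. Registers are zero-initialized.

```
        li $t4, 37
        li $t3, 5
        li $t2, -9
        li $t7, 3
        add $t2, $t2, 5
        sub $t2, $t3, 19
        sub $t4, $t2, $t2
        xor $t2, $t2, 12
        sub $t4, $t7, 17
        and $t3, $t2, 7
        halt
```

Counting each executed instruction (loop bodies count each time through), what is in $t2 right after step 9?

$t4=37
$t3=5
$t2=-9
$t7=3
$t2=(-9)+5=-4
$t2=5-19=-14
$t4=(-14)-(-14)=0
$t2=(-14)^12=-2
$t4=3-17=-14
After step 9: $t2 = -2.

-2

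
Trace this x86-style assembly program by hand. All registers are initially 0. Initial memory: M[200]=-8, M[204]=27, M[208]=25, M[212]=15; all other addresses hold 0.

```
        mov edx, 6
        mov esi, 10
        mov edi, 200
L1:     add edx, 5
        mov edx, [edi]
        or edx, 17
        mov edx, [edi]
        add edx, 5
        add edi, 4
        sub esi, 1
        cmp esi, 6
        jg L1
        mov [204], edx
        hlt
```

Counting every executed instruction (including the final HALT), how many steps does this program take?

after mov edx, 6: edx=6
after mov esi, 10: esi=10
after mov edi, 200: edi=200
after add edx, 5: edx=6+5=11
after mov edx, [edi]: edx=M[200]=-8
after or edx, 17: edx=(-8)|17=-7
after mov edx, [edi]: edx=M[200]=-8
after add edx, 5: edx=(-8)+5=-3
after add edi, 4: edi=200+4=204
after sub esi, 1: esi=10-1=9
cmp esi, 6  (cmp 9,6)
jg L1: taken
after add edx, 5: edx=(-3)+5=2
after mov edx, [edi]: edx=M[204]=27
after or edx, 17: edx=27|17=27
after mov edx, [edi]: edx=M[204]=27
after add edx, 5: edx=27+5=32
after add edi, 4: edi=204+4=208
after sub esi, 1: esi=9-1=8
cmp esi, 6  (cmp 8,6)
jg L1: taken
after add edx, 5: edx=32+5=37
after mov edx, [edi]: edx=M[208]=25
after or edx, 17: edx=25|17=25
after mov edx, [edi]: edx=M[208]=25
after add edx, 5: edx=25+5=30
after add edi, 4: edi=208+4=212
after sub esi, 1: esi=8-1=7
cmp esi, 6  (cmp 7,6)
jg L1: taken
after add edx, 5: edx=30+5=35
after mov edx, [edi]: edx=M[212]=15
after or edx, 17: edx=15|17=31
after mov edx, [edi]: edx=M[212]=15
after add edx, 5: edx=15+5=20
after add edi, 4: edi=212+4=216
after sub esi, 1: esi=7-1=6
cmp esi, 6  (cmp 6,6)
jg L1: not taken
mov [204], edx → M[204]=20
halt.
Total executed instructions: 41.

41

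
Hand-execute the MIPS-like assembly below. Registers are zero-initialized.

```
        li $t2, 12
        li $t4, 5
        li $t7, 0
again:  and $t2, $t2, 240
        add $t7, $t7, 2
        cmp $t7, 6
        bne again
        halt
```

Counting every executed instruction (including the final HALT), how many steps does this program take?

16

after li $t2, 12: $t2=12
after li $t4, 5: $t4=5
after li $t7, 0: $t7=0
after and $t2, $t2, 240: $t2=12&240=0
after add $t7, $t7, 2: $t7=0+2=2
cmp $t7, 6  (cmp 2,6)
bne again: taken
after and $t2, $t2, 240: $t2=0&240=0
after add $t7, $t7, 2: $t7=2+2=4
cmp $t7, 6  (cmp 4,6)
bne again: taken
after and $t2, $t2, 240: $t2=0&240=0
after add $t7, $t7, 2: $t7=4+2=6
cmp $t7, 6  (cmp 6,6)
bne again: not taken
halt.
Total executed instructions: 16.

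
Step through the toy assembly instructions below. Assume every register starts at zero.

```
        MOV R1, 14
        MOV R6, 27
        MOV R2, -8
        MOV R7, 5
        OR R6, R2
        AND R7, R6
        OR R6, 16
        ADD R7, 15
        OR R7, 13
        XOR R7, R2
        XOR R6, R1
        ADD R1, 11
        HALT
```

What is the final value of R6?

-11

R1=14
R6=27
R2=-8
R7=5
R6=27|(-8)=-5
R7=5&(-5)=1
R6=(-5)|16=-5
R7=1+15=16
R7=16|13=29
R7=29^(-8)=-27
R6=(-5)^14=-11
R1=14+11=25
halt.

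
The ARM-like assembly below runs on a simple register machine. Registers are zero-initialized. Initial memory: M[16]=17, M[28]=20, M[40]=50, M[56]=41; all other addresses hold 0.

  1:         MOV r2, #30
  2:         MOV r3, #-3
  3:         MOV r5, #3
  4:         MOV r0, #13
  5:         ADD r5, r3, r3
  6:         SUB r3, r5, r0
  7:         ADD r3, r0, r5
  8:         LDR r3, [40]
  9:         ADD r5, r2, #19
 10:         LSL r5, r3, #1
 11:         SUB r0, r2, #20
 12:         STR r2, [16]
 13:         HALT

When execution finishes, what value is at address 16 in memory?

r2=30
r3=-3
r5=3
r0=13
r5=(-3)+(-3)=-6
r3=(-6)-13=-19
r3=13+(-6)=7
r3=M[40]=50
r5=30+19=49
r5=50<<1=100
r0=30-20=10
STR r2, [16] → M[16]=30
halt.

30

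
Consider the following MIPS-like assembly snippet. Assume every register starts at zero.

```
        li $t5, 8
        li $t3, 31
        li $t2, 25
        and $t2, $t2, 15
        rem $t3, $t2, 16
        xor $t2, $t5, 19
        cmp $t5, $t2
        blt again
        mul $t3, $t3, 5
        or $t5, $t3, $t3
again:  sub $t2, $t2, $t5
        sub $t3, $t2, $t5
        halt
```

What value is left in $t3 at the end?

after li $t5, 8: $t5=8
after li $t3, 31: $t3=31
after li $t2, 25: $t2=25
after and $t2, $t2, 15: $t2=25&15=9
after rem $t3, $t2, 16: $t3=9%16=9
after xor $t2, $t5, 19: $t2=8^19=27
cmp $t5, $t2  (cmp 8,27)
blt again: taken
after sub $t2, $t2, $t5: $t2=27-8=19
after sub $t3, $t2, $t5: $t3=19-8=11
halt.

11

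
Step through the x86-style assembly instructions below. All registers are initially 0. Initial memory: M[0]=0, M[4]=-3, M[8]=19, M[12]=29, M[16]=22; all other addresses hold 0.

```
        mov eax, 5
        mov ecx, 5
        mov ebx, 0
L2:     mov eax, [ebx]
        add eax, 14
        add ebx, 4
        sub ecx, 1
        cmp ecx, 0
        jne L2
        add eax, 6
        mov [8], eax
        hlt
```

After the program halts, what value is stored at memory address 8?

eax=5
ecx=5
ebx=0
eax=M[0]=0
eax=0+14=14
ebx=0+4=4
ecx=5-1=4
cmp ecx, 0  (cmp 4,0)
jne L2: taken
eax=M[4]=-3
eax=(-3)+14=11
ebx=4+4=8
ecx=4-1=3
cmp ecx, 0  (cmp 3,0)
jne L2: taken
eax=M[8]=19
eax=19+14=33
ebx=8+4=12
ecx=3-1=2
cmp ecx, 0  (cmp 2,0)
jne L2: taken
eax=M[12]=29
eax=29+14=43
ebx=12+4=16
ecx=2-1=1
cmp ecx, 0  (cmp 1,0)
jne L2: taken
eax=M[16]=22
eax=22+14=36
ebx=16+4=20
ecx=1-1=0
cmp ecx, 0  (cmp 0,0)
jne L2: not taken
eax=36+6=42
mov [8], eax → M[8]=42
halt.

42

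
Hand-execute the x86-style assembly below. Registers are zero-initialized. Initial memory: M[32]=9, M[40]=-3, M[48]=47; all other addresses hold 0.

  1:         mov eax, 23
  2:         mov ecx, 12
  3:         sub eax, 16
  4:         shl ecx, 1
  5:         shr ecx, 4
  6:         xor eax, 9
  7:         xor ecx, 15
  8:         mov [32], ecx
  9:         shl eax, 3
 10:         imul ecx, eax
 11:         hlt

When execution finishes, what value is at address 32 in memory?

after mov eax, 23: eax=23
after mov ecx, 12: ecx=12
after sub eax, 16: eax=23-16=7
after shl ecx, 1: ecx=12<<1=24
after shr ecx, 4: ecx=24>>4=1
after xor eax, 9: eax=7^9=14
after xor ecx, 15: ecx=1^15=14
mov [32], ecx → M[32]=14
after shl eax, 3: eax=14<<3=112
after imul ecx, eax: ecx=14*112=1568
halt.

14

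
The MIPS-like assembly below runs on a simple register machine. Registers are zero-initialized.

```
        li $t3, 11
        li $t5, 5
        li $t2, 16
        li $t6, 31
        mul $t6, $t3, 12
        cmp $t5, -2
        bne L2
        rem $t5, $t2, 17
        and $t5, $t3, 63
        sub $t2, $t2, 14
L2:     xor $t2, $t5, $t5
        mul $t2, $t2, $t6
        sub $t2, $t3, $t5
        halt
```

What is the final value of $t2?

6

$t3=11
$t5=5
$t2=16
$t6=31
$t6=11*12=132
cmp $t5, -2  (cmp 5,-2)
bne L2: taken
$t2=5^5=0
$t2=0*132=0
$t2=11-5=6
halt.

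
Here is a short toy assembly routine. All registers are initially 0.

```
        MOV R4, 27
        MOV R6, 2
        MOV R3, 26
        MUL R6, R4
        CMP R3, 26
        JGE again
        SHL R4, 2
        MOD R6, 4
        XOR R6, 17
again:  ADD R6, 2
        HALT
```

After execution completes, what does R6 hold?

56

after MOV R4, 27: R4=27
after MOV R6, 2: R6=2
after MOV R3, 26: R3=26
after MUL R6, R4: R6=2*27=54
CMP R3, 26  (cmp 26,26)
JGE again: taken
after ADD R6, 2: R6=54+2=56
halt.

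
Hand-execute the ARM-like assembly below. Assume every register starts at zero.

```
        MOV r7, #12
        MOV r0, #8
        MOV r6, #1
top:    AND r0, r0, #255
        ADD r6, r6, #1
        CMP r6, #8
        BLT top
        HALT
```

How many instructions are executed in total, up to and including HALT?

MOV r7, #12 → r7=12
MOV r0, #8 → r0=8
MOV r6, #1 → r6=1
AND r0, r0, #255 → r0=8&255=8
ADD r6, r6, #1 → r6=1+1=2
CMP r6, #8  (cmp 2,8)
BLT top: taken
AND r0, r0, #255 → r0=8&255=8
ADD r6, r6, #1 → r6=2+1=3
CMP r6, #8  (cmp 3,8)
BLT top: taken
AND r0, r0, #255 → r0=8&255=8
ADD r6, r6, #1 → r6=3+1=4
CMP r6, #8  (cmp 4,8)
BLT top: taken
AND r0, r0, #255 → r0=8&255=8
ADD r6, r6, #1 → r6=4+1=5
CMP r6, #8  (cmp 5,8)
BLT top: taken
AND r0, r0, #255 → r0=8&255=8
ADD r6, r6, #1 → r6=5+1=6
CMP r6, #8  (cmp 6,8)
BLT top: taken
AND r0, r0, #255 → r0=8&255=8
ADD r6, r6, #1 → r6=6+1=7
CMP r6, #8  (cmp 7,8)
BLT top: taken
AND r0, r0, #255 → r0=8&255=8
ADD r6, r6, #1 → r6=7+1=8
CMP r6, #8  (cmp 8,8)
BLT top: not taken
halt.
Total executed instructions: 32.

32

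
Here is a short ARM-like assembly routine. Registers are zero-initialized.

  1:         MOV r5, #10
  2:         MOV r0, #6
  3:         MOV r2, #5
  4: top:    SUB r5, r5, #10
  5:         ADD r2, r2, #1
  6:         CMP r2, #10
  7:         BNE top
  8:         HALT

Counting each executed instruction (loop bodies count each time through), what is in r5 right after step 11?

-10

MOV r5, #10 → r5=10
MOV r0, #6 → r0=6
MOV r2, #5 → r2=5
SUB r5, r5, #10 → r5=10-10=0
ADD r2, r2, #1 → r2=5+1=6
CMP r2, #10  (cmp 6,10)
BNE top: taken
SUB r5, r5, #10 → r5=0-10=-10
ADD r2, r2, #1 → r2=6+1=7
CMP r2, #10  (cmp 7,10)
BNE top: taken
After step 11: r5 = -10.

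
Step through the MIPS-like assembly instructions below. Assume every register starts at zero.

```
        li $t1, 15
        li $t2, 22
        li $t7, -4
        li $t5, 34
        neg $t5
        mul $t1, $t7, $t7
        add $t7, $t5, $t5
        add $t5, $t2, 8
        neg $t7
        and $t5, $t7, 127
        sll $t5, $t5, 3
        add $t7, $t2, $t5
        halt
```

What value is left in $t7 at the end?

li $t1, 15 → $t1=15
li $t2, 22 → $t2=22
li $t7, -4 → $t7=-4
li $t5, 34 → $t5=34
neg $t5 → $t5=-(34)=-34
mul $t1, $t7, $t7 → $t1=(-4)*(-4)=16
add $t7, $t5, $t5 → $t7=(-34)+(-34)=-68
add $t5, $t2, 8 → $t5=22+8=30
neg $t7 → $t7=-(-68)=68
and $t5, $t7, 127 → $t5=68&127=68
sll $t5, $t5, 3 → $t5=68<<3=544
add $t7, $t2, $t5 → $t7=22+544=566
halt.

566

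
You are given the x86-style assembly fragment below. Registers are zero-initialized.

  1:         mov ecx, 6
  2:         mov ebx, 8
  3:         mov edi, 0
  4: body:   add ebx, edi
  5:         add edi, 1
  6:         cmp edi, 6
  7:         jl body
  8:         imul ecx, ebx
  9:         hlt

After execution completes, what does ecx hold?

after mov ecx, 6: ecx=6
after mov ebx, 8: ebx=8
after mov edi, 0: edi=0
after add ebx, edi: ebx=8+0=8
after add edi, 1: edi=0+1=1
cmp edi, 6  (cmp 1,6)
jl body: taken
after add ebx, edi: ebx=8+1=9
after add edi, 1: edi=1+1=2
cmp edi, 6  (cmp 2,6)
jl body: taken
after add ebx, edi: ebx=9+2=11
after add edi, 1: edi=2+1=3
cmp edi, 6  (cmp 3,6)
jl body: taken
after add ebx, edi: ebx=11+3=14
after add edi, 1: edi=3+1=4
cmp edi, 6  (cmp 4,6)
jl body: taken
after add ebx, edi: ebx=14+4=18
after add edi, 1: edi=4+1=5
cmp edi, 6  (cmp 5,6)
jl body: taken
after add ebx, edi: ebx=18+5=23
after add edi, 1: edi=5+1=6
cmp edi, 6  (cmp 6,6)
jl body: not taken
after imul ecx, ebx: ecx=6*23=138
halt.

138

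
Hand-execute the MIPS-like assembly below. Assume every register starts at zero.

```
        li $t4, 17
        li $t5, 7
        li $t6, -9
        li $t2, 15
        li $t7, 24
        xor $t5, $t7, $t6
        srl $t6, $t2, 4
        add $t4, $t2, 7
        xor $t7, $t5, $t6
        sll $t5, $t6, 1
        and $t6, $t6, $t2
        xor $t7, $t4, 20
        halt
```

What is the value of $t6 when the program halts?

li $t4, 17 → $t4=17
li $t5, 7 → $t5=7
li $t6, -9 → $t6=-9
li $t2, 15 → $t2=15
li $t7, 24 → $t7=24
xor $t5, $t7, $t6 → $t5=24^(-9)=-17
srl $t6, $t2, 4 → $t6=15>>4=0
add $t4, $t2, 7 → $t4=15+7=22
xor $t7, $t5, $t6 → $t7=(-17)^0=-17
sll $t5, $t6, 1 → $t5=0<<1=0
and $t6, $t6, $t2 → $t6=0&15=0
xor $t7, $t4, 20 → $t7=22^20=2
halt.

0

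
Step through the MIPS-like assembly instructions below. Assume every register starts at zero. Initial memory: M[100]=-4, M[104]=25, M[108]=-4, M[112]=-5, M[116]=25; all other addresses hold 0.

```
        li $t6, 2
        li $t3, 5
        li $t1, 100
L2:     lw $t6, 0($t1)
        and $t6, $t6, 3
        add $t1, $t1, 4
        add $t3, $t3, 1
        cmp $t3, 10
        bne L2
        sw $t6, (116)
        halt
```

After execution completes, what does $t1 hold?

120

after li $t6, 2: $t6=2
after li $t3, 5: $t3=5
after li $t1, 100: $t1=100
after lw $t6, 0($t1): $t6=M[100]=-4
after and $t6, $t6, 3: $t6=(-4)&3=0
after add $t1, $t1, 4: $t1=100+4=104
after add $t3, $t3, 1: $t3=5+1=6
cmp $t3, 10  (cmp 6,10)
bne L2: taken
after lw $t6, 0($t1): $t6=M[104]=25
after and $t6, $t6, 3: $t6=25&3=1
after add $t1, $t1, 4: $t1=104+4=108
after add $t3, $t3, 1: $t3=6+1=7
cmp $t3, 10  (cmp 7,10)
bne L2: taken
after lw $t6, 0($t1): $t6=M[108]=-4
after and $t6, $t6, 3: $t6=(-4)&3=0
after add $t1, $t1, 4: $t1=108+4=112
after add $t3, $t3, 1: $t3=7+1=8
cmp $t3, 10  (cmp 8,10)
bne L2: taken
after lw $t6, 0($t1): $t6=M[112]=-5
after and $t6, $t6, 3: $t6=(-5)&3=3
after add $t1, $t1, 4: $t1=112+4=116
after add $t3, $t3, 1: $t3=8+1=9
cmp $t3, 10  (cmp 9,10)
bne L2: taken
after lw $t6, 0($t1): $t6=M[116]=25
after and $t6, $t6, 3: $t6=25&3=1
after add $t1, $t1, 4: $t1=116+4=120
after add $t3, $t3, 1: $t3=9+1=10
cmp $t3, 10  (cmp 10,10)
bne L2: not taken
sw $t6, (116) → M[116]=1
halt.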